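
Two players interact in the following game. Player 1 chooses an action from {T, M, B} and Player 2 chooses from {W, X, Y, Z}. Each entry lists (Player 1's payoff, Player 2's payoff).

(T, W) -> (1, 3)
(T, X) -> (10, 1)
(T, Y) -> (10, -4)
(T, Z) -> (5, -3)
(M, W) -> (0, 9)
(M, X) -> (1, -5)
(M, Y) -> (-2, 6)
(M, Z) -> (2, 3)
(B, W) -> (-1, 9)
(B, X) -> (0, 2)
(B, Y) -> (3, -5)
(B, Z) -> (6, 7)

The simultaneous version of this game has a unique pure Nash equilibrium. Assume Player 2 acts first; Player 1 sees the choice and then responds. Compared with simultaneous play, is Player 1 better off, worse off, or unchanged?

better off

Work backward from Player 1's decision.
- W → Player 1 plays T (best of 1, 0, -1); Player 2 gets 3.
- X → Player 1 plays T (best of 10, 1, 0); Player 2 gets 1.
- Y → Player 1 plays T (best of 10, -2, 3); Player 2 gets -4.
- Z → Player 1 plays B (best of 5, 2, 6); Player 2 gets 7.
Player 2's induced payoffs are 3, 1, -4, 7, so Player 2 commits to Z. Subgame-perfect outcome: (B, Z) with payoffs (6, 7).
Under simultaneous play:
Player 1's best replies: W→T; X→T; Y→T; Z→B.
Player 2's best replies: T→W; M→W; B→W.
Only (T, W) has each player best-responding; Nash payoffs (1, 3).
Player 1 earns 6 sequentially versus 1 at the Nash outcome: better off.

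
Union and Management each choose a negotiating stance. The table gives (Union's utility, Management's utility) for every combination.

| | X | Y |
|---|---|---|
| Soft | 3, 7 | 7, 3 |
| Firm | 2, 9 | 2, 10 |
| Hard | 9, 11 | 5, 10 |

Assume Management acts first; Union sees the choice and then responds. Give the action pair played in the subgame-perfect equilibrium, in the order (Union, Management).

Work backward from Union's decision.
- X: Union compares 3, 2, 9 and picks Hard; Management would get 11.
- Y: Union compares 7, 2, 5 and picks Soft; Management would get 3.
Management's induced payoffs are 11, 3, so Management commits to X. Subgame-perfect outcome: (Hard, X) with payoffs (9, 11).

(Hard, X)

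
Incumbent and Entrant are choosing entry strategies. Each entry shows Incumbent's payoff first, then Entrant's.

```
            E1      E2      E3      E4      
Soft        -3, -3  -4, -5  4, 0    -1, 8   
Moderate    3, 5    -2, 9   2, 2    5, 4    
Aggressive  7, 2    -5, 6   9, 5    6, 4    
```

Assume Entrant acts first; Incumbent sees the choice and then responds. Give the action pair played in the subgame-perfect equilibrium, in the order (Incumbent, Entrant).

Backward induction with Entrant moving first.
- E1: Incumbent compares -3, 3, 7 and picks Aggressive; Entrant would get 2.
- E2: Incumbent compares -4, -2, -5 and picks Moderate; Entrant would get 9.
- E3: Incumbent compares 4, 2, 9 and picks Aggressive; Entrant would get 5.
- E4: Incumbent compares -1, 5, 6 and picks Aggressive; Entrant would get 4.
Entrant's induced payoffs are 2, 9, 5, 4, so Entrant commits to E2. Subgame-perfect outcome: (Moderate, E2) with payoffs (-2, 9).

(Moderate, E2)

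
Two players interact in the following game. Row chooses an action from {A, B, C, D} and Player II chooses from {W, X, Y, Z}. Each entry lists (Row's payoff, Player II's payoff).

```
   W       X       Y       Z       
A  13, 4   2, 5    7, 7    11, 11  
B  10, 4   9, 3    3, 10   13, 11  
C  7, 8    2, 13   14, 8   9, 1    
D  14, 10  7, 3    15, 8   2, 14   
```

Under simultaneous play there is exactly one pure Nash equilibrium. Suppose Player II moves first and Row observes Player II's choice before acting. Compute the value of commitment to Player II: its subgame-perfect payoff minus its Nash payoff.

0

Row best-responds to each possible Player II move:
- W: Row compares 13, 10, 7, 14 and picks D; Player II would get 10.
- X: Row compares 2, 9, 2, 7 and picks B; Player II would get 3.
- Y: Row compares 7, 3, 14, 15 and picks D; Player II would get 8.
- Z: Row compares 11, 13, 9, 2 and picks B; Player II would get 11.
Player II's induced payoffs are 10, 3, 8, 11, so Player II commits to Z. Subgame-perfect outcome: (B, Z) with payoffs (13, 11).
Now find the simultaneous Nash equilibrium.
Row's best replies: W→D; X→B; Y→D; Z→B.
Player II's best replies: A→Z; B→Z; C→X; D→Z.
The unique mutual best reply is (B, Z), giving (13, 11).
Player II's commitment gain: 11 − 11 = 0.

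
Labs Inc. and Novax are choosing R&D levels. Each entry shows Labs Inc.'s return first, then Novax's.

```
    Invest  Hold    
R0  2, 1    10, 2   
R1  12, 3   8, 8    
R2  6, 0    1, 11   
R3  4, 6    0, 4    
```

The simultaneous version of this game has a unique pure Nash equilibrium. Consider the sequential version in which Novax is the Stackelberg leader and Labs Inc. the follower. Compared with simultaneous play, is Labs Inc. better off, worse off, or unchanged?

better off

Backward induction with Novax moving first.
- Invest: BR = R1, leader payoff 3.
- Hold: BR = R0, leader payoff 2.
Maximizing over 3, 2, Novax chooses Invest. Subgame-perfect outcome: (R1, Invest) with payoffs (12, 3).
Now find the simultaneous Nash equilibrium.
Labs Inc.'s best replies: Invest→R1; Hold→R0.
Novax's best replies: R0→Hold; R1→Hold; R2→Hold; R3→Invest.
The unique mutual best reply is (R0, Hold), giving (10, 2).
Labs Inc. earns 12 sequentially versus 10 at the Nash outcome: better off.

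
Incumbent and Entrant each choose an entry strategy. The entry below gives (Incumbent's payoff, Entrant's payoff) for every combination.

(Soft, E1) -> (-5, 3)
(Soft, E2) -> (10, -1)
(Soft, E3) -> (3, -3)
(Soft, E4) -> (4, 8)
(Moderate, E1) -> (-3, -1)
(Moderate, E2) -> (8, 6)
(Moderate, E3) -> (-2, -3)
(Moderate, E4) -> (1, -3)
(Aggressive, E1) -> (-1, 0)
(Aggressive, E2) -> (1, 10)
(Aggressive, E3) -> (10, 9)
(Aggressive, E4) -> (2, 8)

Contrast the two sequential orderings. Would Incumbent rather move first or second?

second

If Incumbent leads: Entrant's best replies are Soft→E4, Moderate→E2, Aggressive→E2; Incumbent's induced payoffs 4, 8, 1; outcome (Moderate, E2), payoffs (8, 6).
If Entrant leads: Incumbent's best replies are E1→Aggressive, E2→Soft, E3→Aggressive, E4→Soft; Entrant's induced payoffs 0, -1, 9, 8; outcome (Aggressive, E3), payoffs (10, 9).
Incumbent gets 8 moving first and 10 moving second, so Incumbent prefers to move second.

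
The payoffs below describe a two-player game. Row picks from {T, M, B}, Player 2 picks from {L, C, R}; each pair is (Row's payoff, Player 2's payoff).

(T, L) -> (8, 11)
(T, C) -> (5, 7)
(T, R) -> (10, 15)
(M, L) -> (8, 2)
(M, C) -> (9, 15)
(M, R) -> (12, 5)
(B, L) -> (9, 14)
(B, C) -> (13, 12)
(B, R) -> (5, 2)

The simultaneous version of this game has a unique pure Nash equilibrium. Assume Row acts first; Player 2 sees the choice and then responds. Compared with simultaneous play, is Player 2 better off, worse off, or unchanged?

Backward induction with Row moving first.
- T: Player 2 compares 11, 7, 15 and picks R; Row would get 10.
- M: Player 2 compares 2, 15, 5 and picks C; Row would get 9.
- B: Player 2 compares 14, 12, 2 and picks L; Row would get 9.
Maximizing over 10, 9, 9, Row chooses T. Subgame-perfect outcome: (T, R) with payoffs (10, 15).
Under simultaneous play:
Row's best replies: L→B; C→B; R→M.
Player 2's best replies: T→R; M→C; B→L.
The unique mutual best reply is (B, L), giving (9, 14).
Player 2 earns 15 sequentially versus 14 at the Nash outcome: better off.

better off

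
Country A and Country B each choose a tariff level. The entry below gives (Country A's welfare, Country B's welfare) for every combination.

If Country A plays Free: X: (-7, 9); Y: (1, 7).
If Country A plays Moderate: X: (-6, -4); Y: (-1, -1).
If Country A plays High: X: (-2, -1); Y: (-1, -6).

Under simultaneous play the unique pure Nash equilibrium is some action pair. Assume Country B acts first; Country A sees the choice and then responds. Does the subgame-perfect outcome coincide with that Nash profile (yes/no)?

Solve by backward induction (Country B leads).
- X: BR = High, leader payoff -1.
- Y: BR = Free, leader payoff 7.
Maximizing over -1, 7, Country B chooses Y. Subgame-perfect outcome: (Free, Y) with payoffs (1, 7).
For the simultaneous game, intersect best replies.
Country A's best replies: X→High; Y→Free.
Country B's best replies: Free→X; Moderate→Y; High→X.
The unique mutual best reply is (High, X), giving (-2, -1).
Sequential outcome (Free, Y) differs from the Nash profile (High, X).

no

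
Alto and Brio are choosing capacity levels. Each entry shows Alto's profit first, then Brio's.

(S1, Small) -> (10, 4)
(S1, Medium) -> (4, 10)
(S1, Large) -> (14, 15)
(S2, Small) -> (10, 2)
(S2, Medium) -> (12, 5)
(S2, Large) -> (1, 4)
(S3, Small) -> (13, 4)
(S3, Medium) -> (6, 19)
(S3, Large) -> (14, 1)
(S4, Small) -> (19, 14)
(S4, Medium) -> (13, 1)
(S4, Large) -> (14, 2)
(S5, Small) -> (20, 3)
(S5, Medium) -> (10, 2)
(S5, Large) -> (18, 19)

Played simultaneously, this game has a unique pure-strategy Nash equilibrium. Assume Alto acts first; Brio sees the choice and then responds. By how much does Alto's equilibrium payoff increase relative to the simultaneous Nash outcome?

1

Solve by backward induction (Alto leads).
- S1: Brio compares 4, 10, 15 and picks Large; Alto would get 14.
- S2: Brio compares 2, 5, 4 and picks Medium; Alto would get 12.
- S3: Brio compares 4, 19, 1 and picks Medium; Alto would get 6.
- S4: Brio compares 14, 1, 2 and picks Small; Alto would get 19.
- S5: Brio compares 3, 2, 19 and picks Large; Alto would get 18.
Maximizing over 14, 12, 6, 19, 18, Alto chooses S4. Subgame-perfect outcome: (S4, Small) with payoffs (19, 14).
For the simultaneous game, intersect best replies.
Alto's best replies: Small→S5; Medium→S4; Large→S5.
Brio's best replies: S1→Large; S2→Medium; S3→Medium; S4→Small; S5→Large.
The unique mutual best reply is (S5, Large), giving (18, 19).
Alto's commitment gain: 19 − 18 = 1.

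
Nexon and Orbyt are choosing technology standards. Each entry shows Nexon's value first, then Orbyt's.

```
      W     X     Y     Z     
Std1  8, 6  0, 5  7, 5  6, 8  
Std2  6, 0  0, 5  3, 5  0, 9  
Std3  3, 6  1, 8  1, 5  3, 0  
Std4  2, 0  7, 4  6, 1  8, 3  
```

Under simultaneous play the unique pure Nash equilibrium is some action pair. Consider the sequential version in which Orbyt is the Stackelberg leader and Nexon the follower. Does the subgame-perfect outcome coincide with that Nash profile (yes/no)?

Work backward from Nexon's decision.
- W: BR = Std1, leader payoff 6.
- X: BR = Std4, leader payoff 4.
- Y: BR = Std1, leader payoff 5.
- Z: BR = Std4, leader payoff 3.
Among 6, 4, 5, 3, the best is 6 at W. Subgame-perfect outcome: (Std1, W) with payoffs (8, 6).
Now find the simultaneous Nash equilibrium.
Nexon's best replies: W→Std1; X→Std4; Y→Std1; Z→Std4.
Orbyt's best replies: Std1→Z; Std2→Z; Std3→X; Std4→X.
Only (Std4, X) has each player best-responding; Nash payoffs (7, 4).
Sequential outcome (Std1, W) differs from the Nash profile (Std4, X).

no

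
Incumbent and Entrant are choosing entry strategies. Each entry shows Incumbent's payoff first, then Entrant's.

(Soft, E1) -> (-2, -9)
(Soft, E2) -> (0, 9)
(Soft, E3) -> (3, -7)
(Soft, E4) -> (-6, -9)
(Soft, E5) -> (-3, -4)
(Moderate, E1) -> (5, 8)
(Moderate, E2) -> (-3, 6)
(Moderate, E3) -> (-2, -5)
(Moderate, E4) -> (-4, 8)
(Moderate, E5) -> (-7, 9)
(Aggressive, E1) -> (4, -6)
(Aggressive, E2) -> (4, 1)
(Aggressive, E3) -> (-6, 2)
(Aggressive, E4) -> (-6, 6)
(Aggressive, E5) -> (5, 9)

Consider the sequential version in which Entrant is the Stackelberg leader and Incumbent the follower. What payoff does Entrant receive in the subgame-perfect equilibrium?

9

Solve by backward induction (Entrant leads).
- E1: Incumbent compares -2, 5, 4 and picks Moderate; Entrant would get 8.
- E2: Incumbent compares 0, -3, 4 and picks Aggressive; Entrant would get 1.
- E3: Incumbent compares 3, -2, -6 and picks Soft; Entrant would get -7.
- E4: Incumbent compares -6, -4, -6 and picks Moderate; Entrant would get 8.
- E5: Incumbent compares -3, -7, 5 and picks Aggressive; Entrant would get 9.
Among 8, 1, -7, 8, 9, the best is 9 at E5. Subgame-perfect outcome: (Aggressive, E5) with payoffs (5, 9).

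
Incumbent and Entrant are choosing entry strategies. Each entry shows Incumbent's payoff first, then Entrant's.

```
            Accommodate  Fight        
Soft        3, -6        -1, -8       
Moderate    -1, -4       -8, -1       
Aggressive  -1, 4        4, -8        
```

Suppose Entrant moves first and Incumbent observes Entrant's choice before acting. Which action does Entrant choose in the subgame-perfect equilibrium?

Solve by backward induction (Entrant leads).
- Accommodate → Incumbent plays Soft (best of 3, -1, -1); Entrant gets -6.
- Fight → Incumbent plays Aggressive (best of -1, -8, 4); Entrant gets -8.
Among -6, -8, the best is -6 at Accommodate. Subgame-perfect outcome: (Soft, Accommodate) with payoffs (3, -6).

Accommodate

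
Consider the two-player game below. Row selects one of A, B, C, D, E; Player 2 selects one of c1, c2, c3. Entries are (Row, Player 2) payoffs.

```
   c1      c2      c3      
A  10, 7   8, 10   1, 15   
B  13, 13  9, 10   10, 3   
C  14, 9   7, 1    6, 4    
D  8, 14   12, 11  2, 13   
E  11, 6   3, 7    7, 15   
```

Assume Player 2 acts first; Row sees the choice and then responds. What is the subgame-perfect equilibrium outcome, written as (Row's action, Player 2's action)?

Work backward from Row's decision.
- c1: BR = C, leader payoff 9.
- c2: BR = D, leader payoff 11.
- c3: BR = B, leader payoff 3.
Among 9, 11, 3, the best is 11 at c2. Subgame-perfect outcome: (D, c2) with payoffs (12, 11).

(D, c2)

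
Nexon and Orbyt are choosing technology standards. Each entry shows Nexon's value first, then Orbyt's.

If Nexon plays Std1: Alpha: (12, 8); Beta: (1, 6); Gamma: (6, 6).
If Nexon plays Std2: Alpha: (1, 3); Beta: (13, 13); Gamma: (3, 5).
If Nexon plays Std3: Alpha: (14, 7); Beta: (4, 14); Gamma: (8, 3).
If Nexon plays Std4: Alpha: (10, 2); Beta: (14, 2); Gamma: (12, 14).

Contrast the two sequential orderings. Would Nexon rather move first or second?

If Nexon leads: Orbyt's best replies are Std1→Alpha, Std2→Beta, Std3→Beta, Std4→Gamma; Nexon's induced payoffs 12, 13, 4, 12; outcome (Std2, Beta), payoffs (13, 13).
If Orbyt leads: Nexon's best replies are Alpha→Std3, Beta→Std4, Gamma→Std4; Orbyt's induced payoffs 7, 2, 14; outcome (Std4, Gamma), payoffs (12, 14).
Nexon gets 13 moving first and 12 moving second, so Nexon prefers to move first.

first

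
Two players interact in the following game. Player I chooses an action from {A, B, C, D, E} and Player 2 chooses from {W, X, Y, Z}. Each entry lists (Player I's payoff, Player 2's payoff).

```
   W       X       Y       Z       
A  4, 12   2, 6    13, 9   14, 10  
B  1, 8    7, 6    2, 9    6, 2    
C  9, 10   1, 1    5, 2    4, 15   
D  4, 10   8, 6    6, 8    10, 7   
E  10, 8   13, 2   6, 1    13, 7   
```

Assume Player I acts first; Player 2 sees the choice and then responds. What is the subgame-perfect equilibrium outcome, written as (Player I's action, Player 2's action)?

(E, W)

Work backward from Player 2's decision.
- A: Player 2 compares 12, 6, 9, 10 and picks W; Player I would get 4.
- B: Player 2 compares 8, 6, 9, 2 and picks Y; Player I would get 2.
- C: Player 2 compares 10, 1, 2, 15 and picks Z; Player I would get 4.
- D: Player 2 compares 10, 6, 8, 7 and picks W; Player I would get 4.
- E: Player 2 compares 8, 2, 1, 7 and picks W; Player I would get 10.
Among 4, 2, 4, 4, 10, the best is 10 at E. Subgame-perfect outcome: (E, W) with payoffs (10, 8).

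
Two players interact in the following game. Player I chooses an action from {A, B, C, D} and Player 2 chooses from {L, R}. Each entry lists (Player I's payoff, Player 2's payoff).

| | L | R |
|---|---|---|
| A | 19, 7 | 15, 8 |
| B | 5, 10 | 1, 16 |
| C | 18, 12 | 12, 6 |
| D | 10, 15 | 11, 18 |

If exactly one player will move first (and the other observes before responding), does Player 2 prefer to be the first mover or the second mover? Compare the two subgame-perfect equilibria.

second

If Player I leads: Player 2's best replies are A→R, B→R, C→L, D→R; Player I's induced payoffs 15, 1, 18, 11; outcome (C, L), payoffs (18, 12).
If Player 2 leads: Player I's best replies are L→A, R→A; Player 2's induced payoffs 7, 8; outcome (A, R), payoffs (15, 8).
Player 2 gets 8 moving first and 12 moving second, so Player 2 prefers to move second.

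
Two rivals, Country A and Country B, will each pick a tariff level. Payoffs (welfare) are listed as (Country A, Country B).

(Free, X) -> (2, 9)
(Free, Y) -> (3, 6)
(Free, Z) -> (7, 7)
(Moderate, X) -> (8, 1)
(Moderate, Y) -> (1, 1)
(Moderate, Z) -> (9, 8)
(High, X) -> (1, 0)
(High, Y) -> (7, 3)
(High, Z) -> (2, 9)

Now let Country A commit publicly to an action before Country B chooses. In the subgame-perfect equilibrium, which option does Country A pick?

Moderate

Backward induction with Country A moving first.
- Free → Country B plays X (best of 9, 6, 7); Country A gets 2.
- Moderate → Country B plays Z (best of 1, 1, 8); Country A gets 9.
- High → Country B plays Z (best of 0, 3, 9); Country A gets 2.
Country A's induced payoffs are 2, 9, 2, so Country A commits to Moderate. Subgame-perfect outcome: (Moderate, Z) with payoffs (9, 8).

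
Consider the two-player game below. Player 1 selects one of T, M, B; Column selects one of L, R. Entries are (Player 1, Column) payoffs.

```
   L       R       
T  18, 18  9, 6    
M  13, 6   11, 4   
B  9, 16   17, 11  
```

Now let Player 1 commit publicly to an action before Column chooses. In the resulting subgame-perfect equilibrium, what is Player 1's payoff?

18

Column best-responds to each possible Player 1 move:
- T: BR = L, leader payoff 18.
- M: BR = L, leader payoff 13.
- B: BR = L, leader payoff 9.
Among 18, 13, 9, the best is 18 at T. Subgame-perfect outcome: (T, L) with payoffs (18, 18).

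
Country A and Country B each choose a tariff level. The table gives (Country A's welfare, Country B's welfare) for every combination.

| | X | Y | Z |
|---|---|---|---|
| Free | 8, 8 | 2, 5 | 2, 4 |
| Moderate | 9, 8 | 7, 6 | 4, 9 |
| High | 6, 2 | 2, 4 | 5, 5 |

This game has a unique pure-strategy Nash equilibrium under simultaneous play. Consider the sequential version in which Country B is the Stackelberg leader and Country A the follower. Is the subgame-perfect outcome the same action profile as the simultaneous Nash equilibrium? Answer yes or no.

no

Country A best-responds to each possible Country B move:
- X → Country A plays Moderate (best of 8, 9, 6); Country B gets 8.
- Y → Country A plays Moderate (best of 2, 7, 2); Country B gets 6.
- Z → Country A plays High (best of 2, 4, 5); Country B gets 5.
Maximizing over 8, 6, 5, Country B chooses X. Subgame-perfect outcome: (Moderate, X) with payoffs (9, 8).
Under simultaneous play:
Country A's best replies: X→Moderate; Y→Moderate; Z→High.
Country B's best replies: Free→X; Moderate→Z; High→Z.
The unique mutual best reply is (High, Z), giving (5, 5).
Sequential outcome (Moderate, X) differs from the Nash profile (High, Z).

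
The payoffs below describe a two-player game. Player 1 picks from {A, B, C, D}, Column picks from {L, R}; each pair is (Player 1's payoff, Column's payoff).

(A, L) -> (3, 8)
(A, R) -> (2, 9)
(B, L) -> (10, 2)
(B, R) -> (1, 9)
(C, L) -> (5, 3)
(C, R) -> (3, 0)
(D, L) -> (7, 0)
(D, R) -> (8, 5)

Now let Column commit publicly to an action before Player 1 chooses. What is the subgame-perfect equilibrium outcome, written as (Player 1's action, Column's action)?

(D, R)

Player 1 best-responds to each possible Column move:
- L → Player 1 plays B (best of 3, 10, 5, 7); Column gets 2.
- R → Player 1 plays D (best of 2, 1, 3, 8); Column gets 5.
Column's induced payoffs are 2, 5, so Column commits to R. Subgame-perfect outcome: (D, R) with payoffs (8, 5).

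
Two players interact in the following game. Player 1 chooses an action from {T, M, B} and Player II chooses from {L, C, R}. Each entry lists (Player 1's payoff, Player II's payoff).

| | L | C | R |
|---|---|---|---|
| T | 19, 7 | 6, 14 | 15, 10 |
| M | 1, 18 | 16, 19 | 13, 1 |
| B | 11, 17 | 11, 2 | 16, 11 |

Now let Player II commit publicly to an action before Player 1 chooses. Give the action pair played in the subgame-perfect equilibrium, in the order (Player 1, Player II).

Player 1 best-responds to each possible Player II move:
- L: Player 1 compares 19, 1, 11 and picks T; Player II would get 7.
- C: Player 1 compares 6, 16, 11 and picks M; Player II would get 19.
- R: Player 1 compares 15, 13, 16 and picks B; Player II would get 11.
Maximizing over 7, 19, 11, Player II chooses C. Subgame-perfect outcome: (M, C) with payoffs (16, 19).

(M, C)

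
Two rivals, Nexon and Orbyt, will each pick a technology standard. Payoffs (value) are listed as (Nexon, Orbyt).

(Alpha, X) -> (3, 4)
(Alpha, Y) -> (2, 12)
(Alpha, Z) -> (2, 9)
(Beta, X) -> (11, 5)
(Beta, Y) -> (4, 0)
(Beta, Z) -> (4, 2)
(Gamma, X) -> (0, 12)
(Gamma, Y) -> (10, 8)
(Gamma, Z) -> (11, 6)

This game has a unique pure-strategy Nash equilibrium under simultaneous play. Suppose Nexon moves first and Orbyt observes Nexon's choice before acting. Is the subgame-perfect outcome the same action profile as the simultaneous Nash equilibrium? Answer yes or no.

yes

Orbyt best-responds to each possible Nexon move:
- Alpha: BR = Y, leader payoff 2.
- Beta: BR = X, leader payoff 11.
- Gamma: BR = X, leader payoff 0.
Nexon's induced payoffs are 2, 11, 0, so Nexon commits to Beta. Subgame-perfect outcome: (Beta, X) with payoffs (11, 5).
Under simultaneous play:
Nexon's best replies: X→Beta; Y→Gamma; Z→Gamma.
Orbyt's best replies: Alpha→Y; Beta→X; Gamma→X.
The unique mutual best reply is (Beta, X), giving (11, 5).
Sequential outcome (Beta, X) coincides with the Nash profile (Beta, X).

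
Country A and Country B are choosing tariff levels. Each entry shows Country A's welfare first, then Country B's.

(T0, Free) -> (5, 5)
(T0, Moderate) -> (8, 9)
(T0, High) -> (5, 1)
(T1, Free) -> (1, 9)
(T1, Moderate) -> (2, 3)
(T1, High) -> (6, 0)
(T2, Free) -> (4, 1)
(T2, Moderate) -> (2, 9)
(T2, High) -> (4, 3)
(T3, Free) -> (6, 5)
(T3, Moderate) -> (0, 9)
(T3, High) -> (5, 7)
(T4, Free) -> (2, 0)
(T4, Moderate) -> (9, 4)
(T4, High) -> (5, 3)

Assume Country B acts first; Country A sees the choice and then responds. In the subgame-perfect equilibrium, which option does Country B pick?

Backward induction with Country B moving first.
- Free: BR = T3, leader payoff 5.
- Moderate: BR = T4, leader payoff 4.
- High: BR = T1, leader payoff 0.
Maximizing over 5, 4, 0, Country B chooses Free. Subgame-perfect outcome: (T3, Free) with payoffs (6, 5).

Free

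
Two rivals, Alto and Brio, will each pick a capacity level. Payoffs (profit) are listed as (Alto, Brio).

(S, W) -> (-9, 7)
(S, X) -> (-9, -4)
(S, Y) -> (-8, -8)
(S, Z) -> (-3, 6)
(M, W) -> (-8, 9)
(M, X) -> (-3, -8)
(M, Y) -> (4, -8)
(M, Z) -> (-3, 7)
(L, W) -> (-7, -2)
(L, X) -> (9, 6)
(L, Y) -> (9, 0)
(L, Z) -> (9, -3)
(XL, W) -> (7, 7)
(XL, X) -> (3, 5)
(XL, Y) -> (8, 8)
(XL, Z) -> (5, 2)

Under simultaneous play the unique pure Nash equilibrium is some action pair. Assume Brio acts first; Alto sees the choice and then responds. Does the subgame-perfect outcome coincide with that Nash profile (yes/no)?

no

Backward induction with Brio moving first.
- W: Alto compares -9, -8, -7, 7 and picks XL; Brio would get 7.
- X: Alto compares -9, -3, 9, 3 and picks L; Brio would get 6.
- Y: Alto compares -8, 4, 9, 8 and picks L; Brio would get 0.
- Z: Alto compares -3, -3, 9, 5 and picks L; Brio would get -3.
Among 7, 6, 0, -3, the best is 7 at W. Subgame-perfect outcome: (XL, W) with payoffs (7, 7).
Under simultaneous play:
Alto's best replies: W→XL; X→L; Y→L; Z→L.
Brio's best replies: S→W; M→W; L→X; XL→Y.
Only (L, X) has each player best-responding; Nash payoffs (9, 6).
Sequential outcome (XL, W) differs from the Nash profile (L, X).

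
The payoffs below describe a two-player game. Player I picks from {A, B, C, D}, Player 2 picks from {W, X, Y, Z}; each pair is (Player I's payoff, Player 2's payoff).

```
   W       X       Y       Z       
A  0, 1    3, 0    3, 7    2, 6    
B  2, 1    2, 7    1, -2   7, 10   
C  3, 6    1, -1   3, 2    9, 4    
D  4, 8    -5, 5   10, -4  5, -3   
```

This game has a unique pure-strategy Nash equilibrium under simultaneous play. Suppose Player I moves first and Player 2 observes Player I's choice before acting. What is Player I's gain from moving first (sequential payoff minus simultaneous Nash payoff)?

3

Work backward from Player 2's decision.
- A → Player 2 plays Y (best of 1, 0, 7, 6); Player I gets 3.
- B → Player 2 plays Z (best of 1, 7, -2, 10); Player I gets 7.
- C → Player 2 plays W (best of 6, -1, 2, 4); Player I gets 3.
- D → Player 2 plays W (best of 8, 5, -4, -3); Player I gets 4.
Among 3, 7, 3, 4, the best is 7 at B. Subgame-perfect outcome: (B, Z) with payoffs (7, 10).
Under simultaneous play:
Player I's best replies: W→D; X→A; Y→D; Z→C.
Player 2's best replies: A→Y; B→Z; C→W; D→W.
The unique mutual best reply is (D, W), giving (4, 8).
Player I's commitment gain: 7 − 4 = 3.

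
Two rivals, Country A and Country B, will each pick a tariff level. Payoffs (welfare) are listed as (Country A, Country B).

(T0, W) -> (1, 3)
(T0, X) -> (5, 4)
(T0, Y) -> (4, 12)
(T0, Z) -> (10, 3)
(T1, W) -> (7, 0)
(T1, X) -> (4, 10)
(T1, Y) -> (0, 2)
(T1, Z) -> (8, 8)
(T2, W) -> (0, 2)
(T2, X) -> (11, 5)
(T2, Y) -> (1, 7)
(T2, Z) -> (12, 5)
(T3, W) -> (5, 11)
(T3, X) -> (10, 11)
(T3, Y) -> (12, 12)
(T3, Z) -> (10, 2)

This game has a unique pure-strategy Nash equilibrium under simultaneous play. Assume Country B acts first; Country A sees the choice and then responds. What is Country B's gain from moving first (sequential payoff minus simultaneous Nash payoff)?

Backward induction with Country B moving first.
- W → Country A plays T1 (best of 1, 7, 0, 5); Country B gets 0.
- X → Country A plays T2 (best of 5, 4, 11, 10); Country B gets 5.
- Y → Country A plays T3 (best of 4, 0, 1, 12); Country B gets 12.
- Z → Country A plays T2 (best of 10, 8, 12, 10); Country B gets 5.
Country B's induced payoffs are 0, 5, 12, 5, so Country B commits to Y. Subgame-perfect outcome: (T3, Y) with payoffs (12, 12).
For the simultaneous game, intersect best replies.
Country A's best replies: W→T1; X→T2; Y→T3; Z→T2.
Country B's best replies: T0→Y; T1→X; T2→Y; T3→Y.
The unique mutual best reply is (T3, Y), giving (12, 12).
Country B's commitment gain: 12 − 12 = 0.

0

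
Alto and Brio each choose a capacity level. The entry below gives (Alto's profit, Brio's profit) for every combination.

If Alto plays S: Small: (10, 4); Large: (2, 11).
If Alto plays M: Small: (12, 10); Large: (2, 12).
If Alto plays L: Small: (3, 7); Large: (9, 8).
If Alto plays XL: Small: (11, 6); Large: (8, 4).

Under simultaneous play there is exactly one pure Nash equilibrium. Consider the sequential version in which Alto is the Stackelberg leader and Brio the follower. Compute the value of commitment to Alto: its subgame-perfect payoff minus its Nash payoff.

Brio best-responds to each possible Alto move:
- S: Brio compares 4, 11 and picks Large; Alto would get 2.
- M: Brio compares 10, 12 and picks Large; Alto would get 2.
- L: Brio compares 7, 8 and picks Large; Alto would get 9.
- XL: Brio compares 6, 4 and picks Small; Alto would get 11.
Alto's induced payoffs are 2, 2, 9, 11, so Alto commits to XL. Subgame-perfect outcome: (XL, Small) with payoffs (11, 6).
For the simultaneous game, intersect best replies.
Alto's best replies: Small→M; Large→L.
Brio's best replies: S→Large; M→Large; L→Large; XL→Small.
The unique mutual best reply is (L, Large), giving (9, 8).
Alto's commitment gain: 11 − 9 = 2.

2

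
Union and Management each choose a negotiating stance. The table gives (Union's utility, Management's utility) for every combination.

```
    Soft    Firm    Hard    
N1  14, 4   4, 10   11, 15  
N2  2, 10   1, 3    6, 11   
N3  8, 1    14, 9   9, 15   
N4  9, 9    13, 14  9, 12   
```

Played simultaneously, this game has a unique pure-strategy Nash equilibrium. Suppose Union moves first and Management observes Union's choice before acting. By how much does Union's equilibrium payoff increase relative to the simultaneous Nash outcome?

2

Work backward from Management's decision.
- N1 → Management plays Hard (best of 4, 10, 15); Union gets 11.
- N2 → Management plays Hard (best of 10, 3, 11); Union gets 6.
- N3 → Management plays Hard (best of 1, 9, 15); Union gets 9.
- N4 → Management plays Firm (best of 9, 14, 12); Union gets 13.
Maximizing over 11, 6, 9, 13, Union chooses N4. Subgame-perfect outcome: (N4, Firm) with payoffs (13, 14).
Under simultaneous play:
Union's best replies: Soft→N1; Firm→N3; Hard→N1.
Management's best replies: N1→Hard; N2→Hard; N3→Hard; N4→Firm.
Only (N1, Hard) has each player best-responding; Nash payoffs (11, 15).
Union's commitment gain: 13 − 11 = 2.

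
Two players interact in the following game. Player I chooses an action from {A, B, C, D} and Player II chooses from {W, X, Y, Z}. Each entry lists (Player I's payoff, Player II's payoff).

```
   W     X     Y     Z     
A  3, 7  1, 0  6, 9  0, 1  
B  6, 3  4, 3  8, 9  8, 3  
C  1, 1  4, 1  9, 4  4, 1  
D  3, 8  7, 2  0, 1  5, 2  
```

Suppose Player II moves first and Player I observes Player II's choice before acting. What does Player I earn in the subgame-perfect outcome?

9

Work backward from Player I's decision.
- W: Player I compares 3, 6, 1, 3 and picks B; Player II would get 3.
- X: Player I compares 1, 4, 4, 7 and picks D; Player II would get 2.
- Y: Player I compares 6, 8, 9, 0 and picks C; Player II would get 4.
- Z: Player I compares 0, 8, 4, 5 and picks B; Player II would get 3.
Among 3, 2, 4, 3, the best is 4 at Y. Subgame-perfect outcome: (C, Y) with payoffs (9, 4).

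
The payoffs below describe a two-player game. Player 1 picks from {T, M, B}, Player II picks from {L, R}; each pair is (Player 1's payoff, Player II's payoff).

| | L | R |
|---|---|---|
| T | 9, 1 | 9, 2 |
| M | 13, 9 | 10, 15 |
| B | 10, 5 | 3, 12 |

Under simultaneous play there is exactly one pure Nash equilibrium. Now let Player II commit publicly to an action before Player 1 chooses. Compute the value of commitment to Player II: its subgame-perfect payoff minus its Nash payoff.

0

Solve by backward induction (Player II leads).
- L → Player 1 plays M (best of 9, 13, 10); Player II gets 9.
- R → Player 1 plays M (best of 9, 10, 3); Player II gets 15.
Among 9, 15, the best is 15 at R. Subgame-perfect outcome: (M, R) with payoffs (10, 15).
Now find the simultaneous Nash equilibrium.
Player 1's best replies: L→M; R→M.
Player II's best replies: T→R; M→R; B→R.
The unique mutual best reply is (M, R), giving (10, 15).
Player II's commitment gain: 15 − 15 = 0.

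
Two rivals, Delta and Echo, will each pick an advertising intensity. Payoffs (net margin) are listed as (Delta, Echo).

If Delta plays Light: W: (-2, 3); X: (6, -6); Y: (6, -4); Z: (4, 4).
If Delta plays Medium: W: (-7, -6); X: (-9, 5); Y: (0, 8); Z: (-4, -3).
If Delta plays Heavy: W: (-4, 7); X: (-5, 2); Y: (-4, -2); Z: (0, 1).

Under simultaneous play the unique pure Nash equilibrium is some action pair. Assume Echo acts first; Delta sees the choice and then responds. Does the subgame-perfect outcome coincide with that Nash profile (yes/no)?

Delta best-responds to each possible Echo move:
- W → Delta plays Light (best of -2, -7, -4); Echo gets 3.
- X → Delta plays Light (best of 6, -9, -5); Echo gets -6.
- Y → Delta plays Light (best of 6, 0, -4); Echo gets -4.
- Z → Delta plays Light (best of 4, -4, 0); Echo gets 4.
Among 3, -6, -4, 4, the best is 4 at Z. Subgame-perfect outcome: (Light, Z) with payoffs (4, 4).
Under simultaneous play:
Delta's best replies: W→Light; X→Light; Y→Light; Z→Light.
Echo's best replies: Light→Z; Medium→Y; Heavy→W.
The unique mutual best reply is (Light, Z), giving (4, 4).
Sequential outcome (Light, Z) coincides with the Nash profile (Light, Z).

yes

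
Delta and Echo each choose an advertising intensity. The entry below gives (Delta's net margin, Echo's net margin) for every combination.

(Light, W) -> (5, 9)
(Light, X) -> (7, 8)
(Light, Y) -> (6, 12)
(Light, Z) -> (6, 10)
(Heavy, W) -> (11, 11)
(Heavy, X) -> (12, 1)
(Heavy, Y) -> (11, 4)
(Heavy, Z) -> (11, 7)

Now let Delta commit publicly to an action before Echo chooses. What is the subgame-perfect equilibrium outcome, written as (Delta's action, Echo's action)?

Solve by backward induction (Delta leads).
- Light → Echo plays Y (best of 9, 8, 12, 10); Delta gets 6.
- Heavy → Echo plays W (best of 11, 1, 4, 7); Delta gets 11.
Among 6, 11, the best is 11 at Heavy. Subgame-perfect outcome: (Heavy, W) with payoffs (11, 11).

(Heavy, W)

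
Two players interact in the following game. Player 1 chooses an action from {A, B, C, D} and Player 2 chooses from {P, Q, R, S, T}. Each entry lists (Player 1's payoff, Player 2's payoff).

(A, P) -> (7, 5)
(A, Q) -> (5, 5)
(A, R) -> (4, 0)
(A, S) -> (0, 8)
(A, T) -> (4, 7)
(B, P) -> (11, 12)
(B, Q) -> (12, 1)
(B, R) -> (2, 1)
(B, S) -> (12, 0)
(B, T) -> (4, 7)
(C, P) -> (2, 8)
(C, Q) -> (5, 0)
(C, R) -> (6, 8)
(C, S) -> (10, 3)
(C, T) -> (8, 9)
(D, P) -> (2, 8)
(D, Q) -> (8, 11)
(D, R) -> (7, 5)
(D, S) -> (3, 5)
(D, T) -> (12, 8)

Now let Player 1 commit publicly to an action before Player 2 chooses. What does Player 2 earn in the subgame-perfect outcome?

12

Work backward from Player 2's decision.
- A: Player 2 compares 5, 5, 0, 8, 7 and picks S; Player 1 would get 0.
- B: Player 2 compares 12, 1, 1, 0, 7 and picks P; Player 1 would get 11.
- C: Player 2 compares 8, 0, 8, 3, 9 and picks T; Player 1 would get 8.
- D: Player 2 compares 8, 11, 5, 5, 8 and picks Q; Player 1 would get 8.
Among 0, 11, 8, 8, the best is 11 at B. Subgame-perfect outcome: (B, P) with payoffs (11, 12).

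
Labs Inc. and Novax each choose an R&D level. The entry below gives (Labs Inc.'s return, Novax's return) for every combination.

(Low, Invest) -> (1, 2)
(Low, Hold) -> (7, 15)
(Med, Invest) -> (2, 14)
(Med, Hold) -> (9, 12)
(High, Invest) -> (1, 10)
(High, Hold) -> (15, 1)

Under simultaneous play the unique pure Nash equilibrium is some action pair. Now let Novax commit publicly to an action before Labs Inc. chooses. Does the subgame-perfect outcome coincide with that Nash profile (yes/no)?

Work backward from Labs Inc.'s decision.
- Invest → Labs Inc. plays Med (best of 1, 2, 1); Novax gets 14.
- Hold → Labs Inc. plays High (best of 7, 9, 15); Novax gets 1.
Novax's induced payoffs are 14, 1, so Novax commits to Invest. Subgame-perfect outcome: (Med, Invest) with payoffs (2, 14).
Under simultaneous play:
Labs Inc.'s best replies: Invest→Med; Hold→High.
Novax's best replies: Low→Hold; Med→Invest; High→Invest.
The unique mutual best reply is (Med, Invest), giving (2, 14).
Sequential outcome (Med, Invest) coincides with the Nash profile (Med, Invest).

yes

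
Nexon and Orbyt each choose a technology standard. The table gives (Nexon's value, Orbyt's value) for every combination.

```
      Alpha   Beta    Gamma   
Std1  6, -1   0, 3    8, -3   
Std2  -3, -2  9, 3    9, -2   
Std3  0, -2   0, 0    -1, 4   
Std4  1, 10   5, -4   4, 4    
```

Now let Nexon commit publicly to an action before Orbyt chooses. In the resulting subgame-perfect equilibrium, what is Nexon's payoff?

Backward induction with Nexon moving first.
- Std1: Orbyt compares -1, 3, -3 and picks Beta; Nexon would get 0.
- Std2: Orbyt compares -2, 3, -2 and picks Beta; Nexon would get 9.
- Std3: Orbyt compares -2, 0, 4 and picks Gamma; Nexon would get -1.
- Std4: Orbyt compares 10, -4, 4 and picks Alpha; Nexon would get 1.
Nexon's induced payoffs are 0, 9, -1, 1, so Nexon commits to Std2. Subgame-perfect outcome: (Std2, Beta) with payoffs (9, 3).

9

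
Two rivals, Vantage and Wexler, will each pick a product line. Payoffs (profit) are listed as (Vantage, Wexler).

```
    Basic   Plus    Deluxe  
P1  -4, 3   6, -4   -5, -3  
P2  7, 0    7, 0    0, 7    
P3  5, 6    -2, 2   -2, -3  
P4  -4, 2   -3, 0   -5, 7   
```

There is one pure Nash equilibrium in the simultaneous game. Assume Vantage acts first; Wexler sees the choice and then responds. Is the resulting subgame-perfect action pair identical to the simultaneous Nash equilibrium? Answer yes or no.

no

Solve by backward induction (Vantage leads).
- P1: BR = Basic, leader payoff -4.
- P2: BR = Deluxe, leader payoff 0.
- P3: BR = Basic, leader payoff 5.
- P4: BR = Deluxe, leader payoff -5.
Among -4, 0, 5, -5, the best is 5 at P3. Subgame-perfect outcome: (P3, Basic) with payoffs (5, 6).
Now find the simultaneous Nash equilibrium.
Vantage's best replies: Basic→P2; Plus→P2; Deluxe→P2.
Wexler's best replies: P1→Basic; P2→Deluxe; P3→Basic; P4→Deluxe.
The unique mutual best reply is (P2, Deluxe), giving (0, 7).
Sequential outcome (P3, Basic) differs from the Nash profile (P2, Deluxe).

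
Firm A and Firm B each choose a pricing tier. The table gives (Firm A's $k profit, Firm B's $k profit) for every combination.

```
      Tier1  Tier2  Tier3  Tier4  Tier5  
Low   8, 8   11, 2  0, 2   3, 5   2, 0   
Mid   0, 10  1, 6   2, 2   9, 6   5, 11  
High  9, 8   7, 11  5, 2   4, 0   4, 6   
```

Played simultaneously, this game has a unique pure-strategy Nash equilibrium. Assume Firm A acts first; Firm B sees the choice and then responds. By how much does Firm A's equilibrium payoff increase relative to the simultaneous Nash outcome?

3

Backward induction with Firm A moving first.
- Low: BR = Tier1, leader payoff 8.
- Mid: BR = Tier5, leader payoff 5.
- High: BR = Tier2, leader payoff 7.
Maximizing over 8, 5, 7, Firm A chooses Low. Subgame-perfect outcome: (Low, Tier1) with payoffs (8, 8).
Now find the simultaneous Nash equilibrium.
Firm A's best replies: Tier1→High; Tier2→Low; Tier3→High; Tier4→Mid; Tier5→Mid.
Firm B's best replies: Low→Tier1; Mid→Tier5; High→Tier2.
Only (Mid, Tier5) has each player best-responding; Nash payoffs (5, 11).
Firm A's commitment gain: 8 − 5 = 3.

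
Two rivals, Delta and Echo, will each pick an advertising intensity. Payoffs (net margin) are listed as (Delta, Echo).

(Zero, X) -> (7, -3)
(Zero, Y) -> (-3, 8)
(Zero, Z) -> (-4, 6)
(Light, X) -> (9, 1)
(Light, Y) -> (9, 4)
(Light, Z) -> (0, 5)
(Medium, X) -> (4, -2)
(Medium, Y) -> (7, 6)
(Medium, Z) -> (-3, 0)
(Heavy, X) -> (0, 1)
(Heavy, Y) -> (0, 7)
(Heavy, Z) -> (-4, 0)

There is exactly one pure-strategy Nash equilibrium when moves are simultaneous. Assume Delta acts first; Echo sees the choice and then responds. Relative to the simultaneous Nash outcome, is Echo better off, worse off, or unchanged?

better off

Backward induction with Delta moving first.
- Zero: BR = Y, leader payoff -3.
- Light: BR = Z, leader payoff 0.
- Medium: BR = Y, leader payoff 7.
- Heavy: BR = Y, leader payoff 0.
Among -3, 0, 7, 0, the best is 7 at Medium. Subgame-perfect outcome: (Medium, Y) with payoffs (7, 6).
For the simultaneous game, intersect best replies.
Delta's best replies: X→Light; Y→Light; Z→Light.
Echo's best replies: Zero→Y; Light→Z; Medium→Y; Heavy→Y.
Only (Light, Z) has each player best-responding; Nash payoffs (0, 5).
Echo earns 6 sequentially versus 5 at the Nash outcome: better off.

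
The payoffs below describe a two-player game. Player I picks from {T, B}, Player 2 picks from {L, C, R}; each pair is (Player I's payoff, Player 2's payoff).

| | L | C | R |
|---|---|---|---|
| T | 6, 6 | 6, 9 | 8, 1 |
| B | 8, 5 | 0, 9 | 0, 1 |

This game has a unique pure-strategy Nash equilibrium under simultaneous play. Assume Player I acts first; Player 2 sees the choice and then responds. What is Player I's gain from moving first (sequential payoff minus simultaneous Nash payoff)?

Player 2 best-responds to each possible Player I move:
- T: BR = C, leader payoff 6.
- B: BR = C, leader payoff 0.
Maximizing over 6, 0, Player I chooses T. Subgame-perfect outcome: (T, C) with payoffs (6, 9).
For the simultaneous game, intersect best replies.
Player I's best replies: L→B; C→T; R→T.
Player 2's best replies: T→C; B→C.
The unique mutual best reply is (T, C), giving (6, 9).
Player I's commitment gain: 6 − 6 = 0.

0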